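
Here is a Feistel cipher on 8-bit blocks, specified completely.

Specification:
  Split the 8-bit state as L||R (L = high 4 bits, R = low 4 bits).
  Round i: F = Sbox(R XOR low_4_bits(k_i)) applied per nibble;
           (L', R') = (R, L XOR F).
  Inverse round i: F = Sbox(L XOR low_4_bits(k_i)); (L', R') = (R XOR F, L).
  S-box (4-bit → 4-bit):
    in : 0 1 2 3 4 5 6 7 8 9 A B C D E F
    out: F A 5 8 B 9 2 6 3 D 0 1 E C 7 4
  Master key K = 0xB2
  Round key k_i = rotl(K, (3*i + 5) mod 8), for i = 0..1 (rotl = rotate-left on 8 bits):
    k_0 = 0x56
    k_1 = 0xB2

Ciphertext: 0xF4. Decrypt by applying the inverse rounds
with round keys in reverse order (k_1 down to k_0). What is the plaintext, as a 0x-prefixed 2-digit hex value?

0x88

s_0 = ciphertext = 0xF4
s_1 = InvRound(s_0, k_1) = 0x8F
s_2 = InvRound(s_1, k_0) = 0x88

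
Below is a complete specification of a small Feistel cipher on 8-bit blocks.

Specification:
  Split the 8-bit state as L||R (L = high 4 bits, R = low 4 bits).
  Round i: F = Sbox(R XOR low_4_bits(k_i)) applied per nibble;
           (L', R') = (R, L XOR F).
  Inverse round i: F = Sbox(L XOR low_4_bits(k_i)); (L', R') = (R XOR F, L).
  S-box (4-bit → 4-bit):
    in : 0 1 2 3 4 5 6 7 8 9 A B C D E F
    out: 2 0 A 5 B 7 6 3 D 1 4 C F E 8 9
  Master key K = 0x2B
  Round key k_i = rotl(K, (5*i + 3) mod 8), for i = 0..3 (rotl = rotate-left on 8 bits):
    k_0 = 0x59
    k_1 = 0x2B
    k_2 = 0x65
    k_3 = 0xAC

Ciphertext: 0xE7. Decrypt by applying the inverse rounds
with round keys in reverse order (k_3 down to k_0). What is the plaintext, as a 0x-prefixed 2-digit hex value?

s_0 = ciphertext = 0xE7
s_1 = InvRound(s_0, k_3) = 0xDE
s_2 = InvRound(s_1, k_2) = 0x3D
s_3 = InvRound(s_2, k_1) = 0x03
s_4 = InvRound(s_3, k_0) = 0x20

0x20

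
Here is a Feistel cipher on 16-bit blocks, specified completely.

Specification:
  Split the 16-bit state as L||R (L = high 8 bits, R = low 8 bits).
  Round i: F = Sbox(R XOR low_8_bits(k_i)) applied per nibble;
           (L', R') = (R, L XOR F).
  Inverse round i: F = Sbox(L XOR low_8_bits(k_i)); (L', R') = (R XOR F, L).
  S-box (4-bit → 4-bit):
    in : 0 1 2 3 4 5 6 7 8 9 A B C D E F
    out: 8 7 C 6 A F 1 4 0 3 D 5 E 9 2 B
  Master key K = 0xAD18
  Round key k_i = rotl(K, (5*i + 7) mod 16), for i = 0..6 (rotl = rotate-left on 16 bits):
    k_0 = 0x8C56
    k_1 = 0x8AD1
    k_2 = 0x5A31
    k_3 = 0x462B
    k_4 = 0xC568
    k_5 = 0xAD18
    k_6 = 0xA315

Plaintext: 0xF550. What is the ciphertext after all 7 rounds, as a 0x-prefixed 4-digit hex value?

s_0 = plaintext = 0xF550
s_1 = Round(s_0, k_0) = 0x5074
s_2 = Round(s_1, k_1) = 0x748F
s_3 = Round(s_2, k_2) = 0x8F26
s_4 = Round(s_3, k_3) = 0x2606
s_5 = Round(s_4, k_4) = 0x0634
s_6 = Round(s_5, k_5) = 0x34C8
s_7 = Round(s_6, k_6) = 0xC8AD

0xC8AD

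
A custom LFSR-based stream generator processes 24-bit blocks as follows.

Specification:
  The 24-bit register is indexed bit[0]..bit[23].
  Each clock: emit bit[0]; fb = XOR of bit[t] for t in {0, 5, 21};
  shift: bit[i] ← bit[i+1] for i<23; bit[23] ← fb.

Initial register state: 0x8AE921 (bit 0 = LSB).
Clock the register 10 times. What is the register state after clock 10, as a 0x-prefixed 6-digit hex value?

0x8322BA

reg_0 = 0x8AE921
clock 1: out=1, reg = 0x457490
clock 2: out=0, reg = 0x22BA48
clock 3: out=0, reg = 0x915D24
clock 4: out=0, reg = 0xC8AE92
clock 5: out=0, reg = 0x645749
clock 6: out=1, reg = 0x322BA4
clock 7: out=0, reg = 0x1915D2
clock 8: out=0, reg = 0x0C8AE9
clock 9: out=1, reg = 0x064574
clock 10: out=0, reg = 0x8322BA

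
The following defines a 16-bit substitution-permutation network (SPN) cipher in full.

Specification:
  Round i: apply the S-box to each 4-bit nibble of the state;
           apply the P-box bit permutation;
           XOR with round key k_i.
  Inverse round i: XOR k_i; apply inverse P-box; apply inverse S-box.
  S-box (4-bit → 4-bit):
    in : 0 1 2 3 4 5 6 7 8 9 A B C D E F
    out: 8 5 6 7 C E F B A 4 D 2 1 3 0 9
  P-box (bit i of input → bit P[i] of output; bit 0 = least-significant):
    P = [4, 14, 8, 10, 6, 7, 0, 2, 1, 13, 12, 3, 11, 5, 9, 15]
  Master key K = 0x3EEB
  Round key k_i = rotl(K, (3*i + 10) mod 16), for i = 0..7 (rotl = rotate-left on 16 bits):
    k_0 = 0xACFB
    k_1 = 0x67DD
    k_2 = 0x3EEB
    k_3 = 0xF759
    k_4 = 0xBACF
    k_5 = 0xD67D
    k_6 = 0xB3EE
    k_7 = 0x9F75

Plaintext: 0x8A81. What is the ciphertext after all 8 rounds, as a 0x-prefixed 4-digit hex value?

s_0 = plaintext = 0x8A81
s_1 = Round(s_0, k_0) = 0x3D45
s_2 = Round(s_1, k_1) = 0x08FA
s_3 = Round(s_2, k_2) = 0x9BB7
s_4 = Round(s_3, k_3) = 0x91C9
s_5 = Round(s_4, k_4) = 0xA98D
s_6 = Round(s_5, k_5) = 0x0CE9
s_7 = Round(s_6, k_6) = 0x32EC
s_8 = Round(s_7, k_7) = 0xA545

0xA545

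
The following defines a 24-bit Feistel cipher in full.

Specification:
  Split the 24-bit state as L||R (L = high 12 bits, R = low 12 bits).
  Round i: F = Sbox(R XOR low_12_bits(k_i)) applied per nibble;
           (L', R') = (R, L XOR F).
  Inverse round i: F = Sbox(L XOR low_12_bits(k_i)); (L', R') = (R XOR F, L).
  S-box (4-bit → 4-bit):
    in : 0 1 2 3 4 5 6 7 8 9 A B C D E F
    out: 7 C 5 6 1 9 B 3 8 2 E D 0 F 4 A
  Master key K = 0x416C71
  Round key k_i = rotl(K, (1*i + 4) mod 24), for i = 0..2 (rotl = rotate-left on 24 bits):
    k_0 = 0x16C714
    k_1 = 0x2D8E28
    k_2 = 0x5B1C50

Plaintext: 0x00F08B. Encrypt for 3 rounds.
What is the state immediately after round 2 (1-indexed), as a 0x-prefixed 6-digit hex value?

s_0 = plaintext = 0x00F08B
s_1 = Round(s_0, k_0) = 0x08B325
s_2 = Round(s_1, k_1) = 0x325FF4
s_3 = Round(s_2, k_2) = 0xFF45C4

0x325FF4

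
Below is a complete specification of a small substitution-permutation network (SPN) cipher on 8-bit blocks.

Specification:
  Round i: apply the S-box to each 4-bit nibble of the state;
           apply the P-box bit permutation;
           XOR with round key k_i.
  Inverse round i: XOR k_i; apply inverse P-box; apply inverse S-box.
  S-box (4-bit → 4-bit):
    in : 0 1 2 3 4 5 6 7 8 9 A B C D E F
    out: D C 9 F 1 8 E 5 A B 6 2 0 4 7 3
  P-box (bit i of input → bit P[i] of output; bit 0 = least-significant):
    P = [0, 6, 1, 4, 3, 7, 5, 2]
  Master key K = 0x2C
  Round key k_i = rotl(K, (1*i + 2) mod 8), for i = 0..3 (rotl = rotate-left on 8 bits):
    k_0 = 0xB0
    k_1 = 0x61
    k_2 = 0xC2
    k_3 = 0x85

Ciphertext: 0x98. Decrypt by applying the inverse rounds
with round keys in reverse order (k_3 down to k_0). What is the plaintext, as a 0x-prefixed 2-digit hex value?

0x4A

s_0 = ciphertext = 0x98
s_1 = InvRound(s_0, k_3) = 0x22
s_2 = InvRound(s_1, k_2) = 0xAB
s_3 = InvRound(s_2, k_1) = 0xFA
s_4 = InvRound(s_3, k_0) = 0x4A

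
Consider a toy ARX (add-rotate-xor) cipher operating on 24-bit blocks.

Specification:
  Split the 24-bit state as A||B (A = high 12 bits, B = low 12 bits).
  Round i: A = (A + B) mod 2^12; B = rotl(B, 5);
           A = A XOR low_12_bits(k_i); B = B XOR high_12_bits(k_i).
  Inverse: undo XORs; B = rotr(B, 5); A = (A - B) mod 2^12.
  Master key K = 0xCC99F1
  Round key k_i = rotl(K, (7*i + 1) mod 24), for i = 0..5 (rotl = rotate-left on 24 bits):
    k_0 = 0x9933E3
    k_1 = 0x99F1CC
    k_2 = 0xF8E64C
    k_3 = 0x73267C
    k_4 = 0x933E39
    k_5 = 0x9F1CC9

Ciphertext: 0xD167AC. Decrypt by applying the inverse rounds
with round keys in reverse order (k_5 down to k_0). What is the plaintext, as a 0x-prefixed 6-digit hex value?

0x1ACA84

s_0 = ciphertext = 0xD167AC
s_1 = InvRound(s_0, k_5) = 0x2EDEF2
s_2 = InvRound(s_1, k_4) = 0xC160BE
s_3 = InvRound(s_2, k_3) = 0x42E63C
s_4 = InvRound(s_3, k_2) = 0x91594D
s_5 = InvRound(s_4, k_1) = 0xFD3906
s_6 = InvRound(s_5, k_0) = 0x1ACA84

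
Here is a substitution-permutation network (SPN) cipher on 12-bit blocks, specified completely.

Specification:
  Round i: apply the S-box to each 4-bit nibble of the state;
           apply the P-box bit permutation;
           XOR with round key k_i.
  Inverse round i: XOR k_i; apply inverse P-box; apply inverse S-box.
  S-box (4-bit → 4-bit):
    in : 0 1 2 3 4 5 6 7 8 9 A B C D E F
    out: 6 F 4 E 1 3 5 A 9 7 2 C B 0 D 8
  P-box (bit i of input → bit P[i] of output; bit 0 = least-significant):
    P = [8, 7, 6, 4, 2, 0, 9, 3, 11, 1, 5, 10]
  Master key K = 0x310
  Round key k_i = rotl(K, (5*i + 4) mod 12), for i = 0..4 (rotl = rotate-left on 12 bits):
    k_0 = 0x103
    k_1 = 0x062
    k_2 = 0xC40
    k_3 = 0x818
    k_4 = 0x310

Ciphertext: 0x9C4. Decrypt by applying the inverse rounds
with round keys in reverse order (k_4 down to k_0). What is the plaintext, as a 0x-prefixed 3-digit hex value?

0x931

s_0 = ciphertext = 0x9C4
s_1 = InvRound(s_0, k_4) = 0x463
s_2 = InvRound(s_1, k_3) = 0x17B
s_3 = InvRound(s_2, k_2) = 0x178
s_4 = InvRound(s_3, k_1) = 0xAF8
s_5 = InvRound(s_4, k_0) = 0x931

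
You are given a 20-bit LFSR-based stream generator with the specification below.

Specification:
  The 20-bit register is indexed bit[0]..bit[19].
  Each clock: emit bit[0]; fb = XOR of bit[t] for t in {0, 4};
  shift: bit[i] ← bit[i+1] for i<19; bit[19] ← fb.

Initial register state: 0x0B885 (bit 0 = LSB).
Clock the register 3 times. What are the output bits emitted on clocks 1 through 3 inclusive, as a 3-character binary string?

reg_0 = 0x0B885
clock 1: out=1, reg = 0x85C42
clock 2: out=0, reg = 0x42E21
clock 3: out=1, reg = 0xA1710

101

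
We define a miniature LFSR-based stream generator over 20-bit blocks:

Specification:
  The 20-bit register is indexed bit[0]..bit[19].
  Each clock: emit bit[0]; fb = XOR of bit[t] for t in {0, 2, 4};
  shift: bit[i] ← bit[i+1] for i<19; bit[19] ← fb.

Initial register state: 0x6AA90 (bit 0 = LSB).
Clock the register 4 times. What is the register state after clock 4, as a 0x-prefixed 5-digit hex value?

0xD6AA9

reg_0 = 0x6AA90
clock 1: out=0, reg = 0xB5548
clock 2: out=0, reg = 0x5AAA4
clock 3: out=0, reg = 0xAD552
clock 4: out=0, reg = 0xD6AA9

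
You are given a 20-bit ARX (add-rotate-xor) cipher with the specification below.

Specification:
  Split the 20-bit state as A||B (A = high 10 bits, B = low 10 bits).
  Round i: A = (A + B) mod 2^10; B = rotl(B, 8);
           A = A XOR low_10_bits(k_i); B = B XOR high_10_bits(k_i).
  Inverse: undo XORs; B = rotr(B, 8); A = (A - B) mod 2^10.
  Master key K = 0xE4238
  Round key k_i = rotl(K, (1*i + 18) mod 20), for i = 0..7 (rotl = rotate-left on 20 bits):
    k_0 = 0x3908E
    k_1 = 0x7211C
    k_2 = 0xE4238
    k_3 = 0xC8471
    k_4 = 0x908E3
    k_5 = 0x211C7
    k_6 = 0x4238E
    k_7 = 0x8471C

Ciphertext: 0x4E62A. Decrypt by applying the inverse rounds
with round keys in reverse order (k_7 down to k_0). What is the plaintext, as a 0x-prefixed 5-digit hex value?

0xC50F3

s_0 = ciphertext = 0x4E62A
s_1 = InvRound(s_0, k_7) = 0x4E4EC
s_2 = InvRound(s_1, k_6) = 0xC9B91
s_3 = InvRound(s_2, k_5) = 0xA2857
s_4 = InvRound(s_3, k_4) = 0x84C56
s_5 = InvRound(s_4, k_3) = 0x20DDF
s_6 = InvRound(s_5, k_2) = 0x5F53E
s_7 = InvRound(s_6, k_1) = 0x227D8
s_8 = InvRound(s_7, k_0) = 0xC50F3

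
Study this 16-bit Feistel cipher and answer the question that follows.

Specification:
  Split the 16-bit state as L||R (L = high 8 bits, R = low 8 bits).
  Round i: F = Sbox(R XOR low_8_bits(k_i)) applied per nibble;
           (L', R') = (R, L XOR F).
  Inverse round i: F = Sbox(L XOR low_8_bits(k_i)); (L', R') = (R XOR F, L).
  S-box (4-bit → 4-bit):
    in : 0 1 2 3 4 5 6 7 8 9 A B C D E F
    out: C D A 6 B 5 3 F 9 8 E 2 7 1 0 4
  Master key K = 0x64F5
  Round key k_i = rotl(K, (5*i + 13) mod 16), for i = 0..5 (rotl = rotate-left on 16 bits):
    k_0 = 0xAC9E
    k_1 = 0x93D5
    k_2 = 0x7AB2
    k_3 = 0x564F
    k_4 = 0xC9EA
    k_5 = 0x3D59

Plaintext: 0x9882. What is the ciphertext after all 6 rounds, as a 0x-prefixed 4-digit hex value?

0xD139

s_0 = plaintext = 0x9882
s_1 = Round(s_0, k_0) = 0x824F
s_2 = Round(s_1, k_1) = 0x4F0C
s_3 = Round(s_2, k_2) = 0x0C6F
s_4 = Round(s_3, k_3) = 0x6FA0
s_5 = Round(s_4, k_4) = 0xA0D1
s_6 = Round(s_5, k_5) = 0xD139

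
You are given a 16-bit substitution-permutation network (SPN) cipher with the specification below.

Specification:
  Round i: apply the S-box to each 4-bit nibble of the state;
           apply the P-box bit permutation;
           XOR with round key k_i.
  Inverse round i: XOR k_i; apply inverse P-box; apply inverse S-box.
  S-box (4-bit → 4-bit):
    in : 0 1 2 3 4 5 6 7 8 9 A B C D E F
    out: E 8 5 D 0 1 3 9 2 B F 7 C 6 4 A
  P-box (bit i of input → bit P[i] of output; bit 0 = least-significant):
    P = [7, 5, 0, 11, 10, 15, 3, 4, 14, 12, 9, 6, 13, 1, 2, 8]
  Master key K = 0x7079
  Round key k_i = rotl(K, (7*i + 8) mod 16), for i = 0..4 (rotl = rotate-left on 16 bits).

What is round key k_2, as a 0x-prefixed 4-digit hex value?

0x1E5C

K = 0x7079
k_0 = rotl(K, (7*0+8) mod 16) = rotl(K, 8) = 0x7970
k_1 = rotl(K, (7*1+8) mod 16) = rotl(K, 15) = 0xB83C
k_2 = rotl(K, (7*2+8) mod 16) = rotl(K, 6) = 0x1E5C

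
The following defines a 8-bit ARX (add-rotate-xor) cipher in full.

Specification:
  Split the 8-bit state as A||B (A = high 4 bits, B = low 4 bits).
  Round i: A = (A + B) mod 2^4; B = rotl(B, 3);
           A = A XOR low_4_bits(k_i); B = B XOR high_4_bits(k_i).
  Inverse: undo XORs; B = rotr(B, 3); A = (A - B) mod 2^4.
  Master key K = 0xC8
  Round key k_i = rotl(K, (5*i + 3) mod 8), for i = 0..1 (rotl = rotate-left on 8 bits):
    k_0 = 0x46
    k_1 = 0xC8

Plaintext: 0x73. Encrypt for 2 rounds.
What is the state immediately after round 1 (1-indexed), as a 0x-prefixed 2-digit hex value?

0xCD

s_0 = plaintext = 0x73
s_1 = Round(s_0, k_0) = 0xCD
s_2 = Round(s_1, k_1) = 0x12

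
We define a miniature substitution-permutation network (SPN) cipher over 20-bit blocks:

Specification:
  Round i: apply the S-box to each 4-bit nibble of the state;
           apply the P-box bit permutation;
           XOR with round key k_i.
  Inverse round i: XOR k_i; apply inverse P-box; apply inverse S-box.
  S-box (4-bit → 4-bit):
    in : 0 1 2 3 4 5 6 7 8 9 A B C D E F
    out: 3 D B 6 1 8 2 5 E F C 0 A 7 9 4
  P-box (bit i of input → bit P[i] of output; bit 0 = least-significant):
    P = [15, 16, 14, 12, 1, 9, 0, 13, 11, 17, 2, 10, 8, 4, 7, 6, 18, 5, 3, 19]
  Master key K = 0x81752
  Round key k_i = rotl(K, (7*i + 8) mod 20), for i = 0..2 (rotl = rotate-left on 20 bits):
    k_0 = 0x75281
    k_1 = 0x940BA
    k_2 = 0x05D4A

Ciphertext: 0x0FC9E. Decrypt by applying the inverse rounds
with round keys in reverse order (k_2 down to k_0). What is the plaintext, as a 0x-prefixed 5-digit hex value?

s_0 = ciphertext = 0x0FC9E
s_1 = InvRound(s_0, k_2) = 0xB9F54
s_2 = InvRound(s_1, k_1) = 0x31901
s_3 = InvRound(s_2, k_0) = 0x4746F

0x4746F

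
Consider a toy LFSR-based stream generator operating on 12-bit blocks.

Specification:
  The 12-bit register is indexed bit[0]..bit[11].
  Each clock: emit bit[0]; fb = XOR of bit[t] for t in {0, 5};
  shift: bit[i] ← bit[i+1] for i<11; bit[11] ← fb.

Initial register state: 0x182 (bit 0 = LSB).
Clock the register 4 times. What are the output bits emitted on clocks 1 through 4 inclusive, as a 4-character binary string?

reg_0 = 0x182
clock 1: out=0, reg = 0x0C1
clock 2: out=1, reg = 0x860
clock 3: out=0, reg = 0xC30
clock 4: out=0, reg = 0xE18

0100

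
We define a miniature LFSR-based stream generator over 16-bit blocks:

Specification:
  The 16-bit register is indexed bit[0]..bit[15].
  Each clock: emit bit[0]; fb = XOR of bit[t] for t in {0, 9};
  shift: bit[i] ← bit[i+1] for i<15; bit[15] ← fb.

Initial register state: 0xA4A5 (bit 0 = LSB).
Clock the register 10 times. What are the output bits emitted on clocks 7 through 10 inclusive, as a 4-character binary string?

reg_0 = 0xA4A5
clock 1: out=1, reg = 0xD252
clock 2: out=0, reg = 0xE929
clock 3: out=1, reg = 0xF494
clock 4: out=0, reg = 0x7A4A
clock 5: out=0, reg = 0xBD25
clock 6: out=1, reg = 0xDE92
clock 7: out=0, reg = 0xEF49
clock 8: out=1, reg = 0x77A4
clock 9: out=0, reg = 0xBBD2
clock 10: out=0, reg = 0xDDE9

0100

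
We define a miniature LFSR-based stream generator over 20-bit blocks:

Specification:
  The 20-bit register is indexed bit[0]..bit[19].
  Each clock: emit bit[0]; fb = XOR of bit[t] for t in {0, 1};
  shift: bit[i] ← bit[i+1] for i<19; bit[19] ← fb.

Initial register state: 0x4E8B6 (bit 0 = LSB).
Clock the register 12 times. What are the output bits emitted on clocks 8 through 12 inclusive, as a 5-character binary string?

reg_0 = 0x4E8B6
clock 1: out=0, reg = 0xA745B
clock 2: out=1, reg = 0x53A2D
clock 3: out=1, reg = 0xA9D16
clock 4: out=0, reg = 0xD4E8B
clock 5: out=1, reg = 0x6A745
clock 6: out=1, reg = 0xB53A2
clock 7: out=0, reg = 0xDA9D1
clock 8: out=1, reg = 0xED4E8
clock 9: out=0, reg = 0x76A74
clock 10: out=0, reg = 0x3B53A
clock 11: out=0, reg = 0x9DA9D
clock 12: out=1, reg = 0xCED4E

10001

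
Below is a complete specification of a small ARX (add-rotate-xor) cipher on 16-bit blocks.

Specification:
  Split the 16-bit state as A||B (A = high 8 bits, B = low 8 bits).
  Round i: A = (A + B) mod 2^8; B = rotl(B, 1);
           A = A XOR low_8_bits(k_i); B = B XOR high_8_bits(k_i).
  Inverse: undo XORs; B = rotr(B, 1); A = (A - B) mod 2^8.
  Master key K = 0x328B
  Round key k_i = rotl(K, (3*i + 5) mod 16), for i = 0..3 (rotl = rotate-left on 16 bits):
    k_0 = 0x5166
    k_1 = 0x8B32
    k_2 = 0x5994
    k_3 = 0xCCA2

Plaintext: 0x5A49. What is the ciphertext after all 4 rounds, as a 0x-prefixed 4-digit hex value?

0x314E

s_0 = plaintext = 0x5A49
s_1 = Round(s_0, k_0) = 0xC5C3
s_2 = Round(s_1, k_1) = 0xBA0C
s_3 = Round(s_2, k_2) = 0x5241
s_4 = Round(s_3, k_3) = 0x314E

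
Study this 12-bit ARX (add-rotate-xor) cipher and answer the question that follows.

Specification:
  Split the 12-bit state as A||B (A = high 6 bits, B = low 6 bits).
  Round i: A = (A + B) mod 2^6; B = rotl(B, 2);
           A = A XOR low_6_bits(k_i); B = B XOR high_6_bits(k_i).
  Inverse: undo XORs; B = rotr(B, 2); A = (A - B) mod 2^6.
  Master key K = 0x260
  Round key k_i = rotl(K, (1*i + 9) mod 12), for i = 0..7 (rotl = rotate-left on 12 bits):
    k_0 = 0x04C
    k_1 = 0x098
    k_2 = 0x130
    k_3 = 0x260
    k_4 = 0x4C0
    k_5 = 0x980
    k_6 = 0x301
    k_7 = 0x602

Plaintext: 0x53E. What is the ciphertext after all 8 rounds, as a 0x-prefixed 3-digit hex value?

0xE1E

s_0 = plaintext = 0x53E
s_1 = Round(s_0, k_0) = 0x7BA
s_2 = Round(s_1, k_1) = 0x029
s_3 = Round(s_2, k_2) = 0x662
s_4 = Round(s_3, k_3) = 0x6C3
s_5 = Round(s_4, k_4) = 0x79F
s_6 = Round(s_5, k_5) = 0xF5B
s_7 = Round(s_6, k_6) = 0x661
s_8 = Round(s_7, k_7) = 0xE1E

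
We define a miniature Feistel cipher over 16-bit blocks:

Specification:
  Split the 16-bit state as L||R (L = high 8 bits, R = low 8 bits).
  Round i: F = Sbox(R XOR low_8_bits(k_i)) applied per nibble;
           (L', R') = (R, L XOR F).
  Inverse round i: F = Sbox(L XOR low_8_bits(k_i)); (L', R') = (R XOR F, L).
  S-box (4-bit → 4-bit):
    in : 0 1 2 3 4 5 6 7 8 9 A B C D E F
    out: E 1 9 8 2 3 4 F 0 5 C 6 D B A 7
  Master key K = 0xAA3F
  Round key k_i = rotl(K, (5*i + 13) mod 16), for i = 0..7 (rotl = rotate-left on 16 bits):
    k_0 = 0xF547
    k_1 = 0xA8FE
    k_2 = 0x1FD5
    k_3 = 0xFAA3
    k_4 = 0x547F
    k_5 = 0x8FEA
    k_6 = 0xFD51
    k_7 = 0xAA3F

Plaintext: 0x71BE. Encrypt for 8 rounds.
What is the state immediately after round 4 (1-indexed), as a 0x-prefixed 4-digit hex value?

0x1BA2

s_0 = plaintext = 0x71BE
s_1 = Round(s_0, k_0) = 0xBE04
s_2 = Round(s_1, k_1) = 0x04C2
s_3 = Round(s_2, k_2) = 0xC21B
s_4 = Round(s_3, k_3) = 0x1BA2
s_5 = Round(s_4, k_4) = 0xA2A0
s_6 = Round(s_5, k_5) = 0xA08E
s_7 = Round(s_6, k_6) = 0x8E17
s_8 = Round(s_7, k_7) = 0x171E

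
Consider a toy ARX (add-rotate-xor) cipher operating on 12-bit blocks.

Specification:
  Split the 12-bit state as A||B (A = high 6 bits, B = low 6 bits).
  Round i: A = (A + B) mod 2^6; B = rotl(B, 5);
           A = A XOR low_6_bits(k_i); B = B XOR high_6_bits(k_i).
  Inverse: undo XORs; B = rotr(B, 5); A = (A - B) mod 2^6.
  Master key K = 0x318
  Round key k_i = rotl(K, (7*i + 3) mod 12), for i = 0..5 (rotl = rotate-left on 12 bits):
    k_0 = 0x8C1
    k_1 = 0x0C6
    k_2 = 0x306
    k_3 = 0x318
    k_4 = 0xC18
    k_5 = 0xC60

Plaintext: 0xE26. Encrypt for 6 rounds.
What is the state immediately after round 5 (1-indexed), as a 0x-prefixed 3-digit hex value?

s_0 = plaintext = 0xE26
s_1 = Round(s_0, k_0) = 0x7F0
s_2 = Round(s_1, k_1) = 0x25B
s_3 = Round(s_2, k_2) = 0x8A1
s_4 = Round(s_3, k_3) = 0x6FC
s_5 = Round(s_4, k_4) = 0x3EE
s_6 = Round(s_5, k_5) = 0x766

0x3EE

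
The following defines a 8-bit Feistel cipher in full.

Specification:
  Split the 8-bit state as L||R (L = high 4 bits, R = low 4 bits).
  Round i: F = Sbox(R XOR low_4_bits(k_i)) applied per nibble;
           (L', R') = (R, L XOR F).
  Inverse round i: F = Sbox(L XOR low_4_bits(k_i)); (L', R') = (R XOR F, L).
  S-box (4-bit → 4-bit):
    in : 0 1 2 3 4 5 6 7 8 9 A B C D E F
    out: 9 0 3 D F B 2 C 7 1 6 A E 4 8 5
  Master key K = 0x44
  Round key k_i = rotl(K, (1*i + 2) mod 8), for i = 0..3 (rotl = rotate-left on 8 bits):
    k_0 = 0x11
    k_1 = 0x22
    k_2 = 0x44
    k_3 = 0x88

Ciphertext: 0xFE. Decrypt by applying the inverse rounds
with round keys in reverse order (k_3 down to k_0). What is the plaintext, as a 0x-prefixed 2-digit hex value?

0xF7

s_0 = ciphertext = 0xFE
s_1 = InvRound(s_0, k_3) = 0x2F
s_2 = InvRound(s_1, k_2) = 0xD2
s_3 = InvRound(s_2, k_1) = 0x7D
s_4 = InvRound(s_3, k_0) = 0xF7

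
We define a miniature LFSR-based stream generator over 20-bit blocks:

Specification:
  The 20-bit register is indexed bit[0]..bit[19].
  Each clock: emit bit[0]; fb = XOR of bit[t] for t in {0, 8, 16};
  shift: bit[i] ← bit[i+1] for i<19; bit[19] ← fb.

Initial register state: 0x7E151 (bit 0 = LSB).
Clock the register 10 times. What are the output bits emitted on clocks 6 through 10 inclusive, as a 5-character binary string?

01010

reg_0 = 0x7E151
clock 1: out=1, reg = 0xBF0A8
clock 2: out=0, reg = 0xDF854
clock 3: out=0, reg = 0xEFC2A
clock 4: out=0, reg = 0x77E15
clock 5: out=1, reg = 0x3BF0A
clock 6: out=0, reg = 0x1DF85
clock 7: out=1, reg = 0x8EFC2
clock 8: out=0, reg = 0xC77E1
clock 9: out=1, reg = 0x63BF0
clock 10: out=0, reg = 0xB1DF8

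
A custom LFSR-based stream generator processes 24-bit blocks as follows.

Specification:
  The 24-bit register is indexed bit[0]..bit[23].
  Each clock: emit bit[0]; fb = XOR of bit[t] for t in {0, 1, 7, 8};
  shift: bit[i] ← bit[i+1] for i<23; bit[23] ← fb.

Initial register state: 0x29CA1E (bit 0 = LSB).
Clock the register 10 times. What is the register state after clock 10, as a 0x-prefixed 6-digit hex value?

0x53CA72

reg_0 = 0x29CA1E
clock 1: out=0, reg = 0x94E50F
clock 2: out=1, reg = 0xCA7287
clock 3: out=1, reg = 0xE53943
clock 4: out=1, reg = 0xF29CA1
clock 5: out=1, reg = 0x794E50
clock 6: out=0, reg = 0x3CA728
clock 7: out=0, reg = 0x9E5394
clock 8: out=0, reg = 0x4F29CA
clock 9: out=0, reg = 0xA794E5
clock 10: out=1, reg = 0x53CA72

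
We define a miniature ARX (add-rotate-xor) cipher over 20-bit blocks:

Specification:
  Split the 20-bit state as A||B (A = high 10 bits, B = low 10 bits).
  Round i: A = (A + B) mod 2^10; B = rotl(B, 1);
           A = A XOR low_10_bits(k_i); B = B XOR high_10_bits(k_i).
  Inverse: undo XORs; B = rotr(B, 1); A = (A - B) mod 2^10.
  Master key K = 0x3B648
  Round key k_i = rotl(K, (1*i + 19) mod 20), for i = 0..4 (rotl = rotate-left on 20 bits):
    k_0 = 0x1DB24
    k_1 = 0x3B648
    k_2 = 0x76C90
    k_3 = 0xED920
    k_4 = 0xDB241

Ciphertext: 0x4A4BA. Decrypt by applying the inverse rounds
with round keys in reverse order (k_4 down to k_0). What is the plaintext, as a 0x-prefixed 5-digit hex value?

s_0 = ciphertext = 0x4A4BA
s_1 = InvRound(s_0, k_4) = 0x5F5EB
s_2 = InvRound(s_1, k_3) = 0x4BF2E
s_3 = InvRound(s_2, k_2) = 0x9177A
s_4 = InvRound(s_3, k_1) = 0x10BCB
s_5 = InvRound(s_4, k_0) = 0xE23DE

0xE23DE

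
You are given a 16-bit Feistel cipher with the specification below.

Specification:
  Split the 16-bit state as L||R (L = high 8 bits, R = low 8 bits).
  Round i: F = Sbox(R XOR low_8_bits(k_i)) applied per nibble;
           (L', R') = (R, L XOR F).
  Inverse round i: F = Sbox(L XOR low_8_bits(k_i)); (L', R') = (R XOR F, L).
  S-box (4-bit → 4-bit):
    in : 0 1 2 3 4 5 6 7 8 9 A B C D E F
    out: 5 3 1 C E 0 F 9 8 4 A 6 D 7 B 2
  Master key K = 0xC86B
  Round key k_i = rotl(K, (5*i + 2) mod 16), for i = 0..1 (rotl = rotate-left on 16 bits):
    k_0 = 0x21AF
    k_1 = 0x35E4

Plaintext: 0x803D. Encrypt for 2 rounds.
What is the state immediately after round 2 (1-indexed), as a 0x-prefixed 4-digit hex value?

0xC12D

s_0 = plaintext = 0x803D
s_1 = Round(s_0, k_0) = 0x3DC1
s_2 = Round(s_1, k_1) = 0xC12D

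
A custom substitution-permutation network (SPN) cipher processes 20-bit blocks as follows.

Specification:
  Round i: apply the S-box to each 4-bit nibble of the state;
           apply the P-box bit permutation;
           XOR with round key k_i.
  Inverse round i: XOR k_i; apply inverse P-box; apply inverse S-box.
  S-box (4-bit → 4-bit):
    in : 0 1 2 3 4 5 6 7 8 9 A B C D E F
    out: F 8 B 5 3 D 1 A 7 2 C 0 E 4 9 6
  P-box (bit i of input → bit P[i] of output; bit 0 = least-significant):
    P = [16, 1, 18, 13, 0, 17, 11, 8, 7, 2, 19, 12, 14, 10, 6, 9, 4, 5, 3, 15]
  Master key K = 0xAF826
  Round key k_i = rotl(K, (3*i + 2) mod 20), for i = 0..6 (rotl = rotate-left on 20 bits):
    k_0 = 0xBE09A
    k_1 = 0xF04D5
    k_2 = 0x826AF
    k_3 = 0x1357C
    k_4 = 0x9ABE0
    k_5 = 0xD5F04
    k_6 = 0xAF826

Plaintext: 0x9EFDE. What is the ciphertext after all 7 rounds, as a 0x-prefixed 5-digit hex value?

0x48B48

s_0 = plaintext = 0x9EFDE
s_1 = Round(s_0, k_0) = 0x28ABE
s_2 = Round(s_1, k_1) = 0x6F0A5
s_3 = Round(s_2, k_2) = 0x51B7B
s_4 = Round(s_3, k_3) = 0x3B664
s_5 = Round(s_4, k_4) = 0x8AB7B
s_6 = Round(s_5, k_5) = 0xF5C7C
s_7 = Round(s_6, k_6) = 0x48B48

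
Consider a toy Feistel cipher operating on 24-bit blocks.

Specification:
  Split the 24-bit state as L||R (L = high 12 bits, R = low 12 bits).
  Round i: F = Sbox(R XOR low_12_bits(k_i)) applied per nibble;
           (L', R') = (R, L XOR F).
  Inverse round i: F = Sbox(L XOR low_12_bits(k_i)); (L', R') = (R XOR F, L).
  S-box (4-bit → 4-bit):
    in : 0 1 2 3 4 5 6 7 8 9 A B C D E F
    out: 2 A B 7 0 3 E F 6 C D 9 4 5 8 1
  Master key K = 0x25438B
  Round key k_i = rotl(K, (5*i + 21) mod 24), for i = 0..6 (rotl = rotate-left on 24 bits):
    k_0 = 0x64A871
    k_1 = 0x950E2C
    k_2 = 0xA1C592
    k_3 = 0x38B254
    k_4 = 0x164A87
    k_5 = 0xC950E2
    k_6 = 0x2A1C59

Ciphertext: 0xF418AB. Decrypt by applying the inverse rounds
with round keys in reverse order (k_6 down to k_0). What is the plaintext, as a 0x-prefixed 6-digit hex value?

0x6AD7B3

s_0 = ciphertext = 0xF418AB
s_1 = InvRound(s_0, k_6) = 0xF0DF41
s_2 = InvRound(s_1, k_5) = 0xEC0F0D
s_3 = InvRound(s_2, k_4) = 0xF02EC0
s_4 = InvRound(s_3, k_3) = 0xBFEF02
s_5 = InvRound(s_4, k_2) = 0x7E6BFE
s_6 = InvRound(s_5, k_1) = 0x7B37E6
s_7 = InvRound(s_6, k_0) = 0x6AD7B3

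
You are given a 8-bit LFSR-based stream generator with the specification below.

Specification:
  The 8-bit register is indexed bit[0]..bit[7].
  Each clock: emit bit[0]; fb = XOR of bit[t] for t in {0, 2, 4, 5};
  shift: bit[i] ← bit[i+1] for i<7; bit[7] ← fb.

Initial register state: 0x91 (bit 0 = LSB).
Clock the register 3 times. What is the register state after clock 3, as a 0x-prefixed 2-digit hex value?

reg_0 = 0x91
clock 1: out=1, reg = 0x48
clock 2: out=0, reg = 0x24
clock 3: out=0, reg = 0x12

0x12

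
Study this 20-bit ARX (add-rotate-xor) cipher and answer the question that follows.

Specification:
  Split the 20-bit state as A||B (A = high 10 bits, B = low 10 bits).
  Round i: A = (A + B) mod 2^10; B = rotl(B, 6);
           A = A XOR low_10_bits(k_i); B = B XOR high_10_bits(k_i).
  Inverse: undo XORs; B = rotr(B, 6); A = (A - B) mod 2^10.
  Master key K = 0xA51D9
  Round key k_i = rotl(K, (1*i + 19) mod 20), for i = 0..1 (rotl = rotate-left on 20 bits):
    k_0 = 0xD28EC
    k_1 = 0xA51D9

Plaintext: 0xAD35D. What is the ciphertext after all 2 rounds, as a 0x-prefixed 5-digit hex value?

s_0 = plaintext = 0xAD35D
s_1 = Round(s_0, k_0) = 0xBF43F
s_2 = Round(s_1, k_1) = 0xB9557

0xB9557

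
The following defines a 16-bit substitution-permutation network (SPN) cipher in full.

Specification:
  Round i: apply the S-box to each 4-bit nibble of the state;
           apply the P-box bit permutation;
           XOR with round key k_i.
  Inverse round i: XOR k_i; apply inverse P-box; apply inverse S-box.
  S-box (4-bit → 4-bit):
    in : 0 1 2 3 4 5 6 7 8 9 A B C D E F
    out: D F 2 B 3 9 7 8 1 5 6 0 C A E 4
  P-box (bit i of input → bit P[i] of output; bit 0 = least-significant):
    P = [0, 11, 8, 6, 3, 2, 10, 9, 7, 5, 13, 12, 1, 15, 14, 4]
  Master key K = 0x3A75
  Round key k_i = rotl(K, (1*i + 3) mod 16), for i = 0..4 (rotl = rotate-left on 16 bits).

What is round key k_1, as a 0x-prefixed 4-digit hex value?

K = 0x3A75
k_0 = rotl(K, (1*0+3) mod 16) = rotl(K, 3) = 0xD3A9
k_1 = rotl(K, (1*1+3) mod 16) = rotl(K, 4) = 0xA753

0xA753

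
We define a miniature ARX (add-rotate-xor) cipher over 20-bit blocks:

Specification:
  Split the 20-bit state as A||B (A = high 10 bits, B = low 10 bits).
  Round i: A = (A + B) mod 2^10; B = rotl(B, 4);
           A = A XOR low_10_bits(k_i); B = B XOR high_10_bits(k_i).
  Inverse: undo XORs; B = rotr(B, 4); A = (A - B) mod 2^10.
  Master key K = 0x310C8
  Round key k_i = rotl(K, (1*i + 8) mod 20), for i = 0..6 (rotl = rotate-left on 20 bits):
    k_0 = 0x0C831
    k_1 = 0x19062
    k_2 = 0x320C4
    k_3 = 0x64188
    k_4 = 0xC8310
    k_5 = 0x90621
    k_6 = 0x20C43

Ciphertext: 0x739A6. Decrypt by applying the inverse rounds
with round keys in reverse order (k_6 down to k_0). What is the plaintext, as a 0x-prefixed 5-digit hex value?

s_0 = ciphertext = 0x739A6
s_1 = InvRound(s_0, k_6) = 0x0ED52
s_2 = InvRound(s_1, k_5) = 0x4A4F1
s_3 = InvRound(s_2, k_4) = 0x6F07D
s_4 = InvRound(s_3, k_3) = 0x35B5E
s_5 = InvRound(s_4, k_2) = 0x965B9
s_6 = InvRound(s_5, k_1) = 0xB7B5D
s_7 = InvRound(s_6, k_0) = 0xBE7F6

0xBE7F6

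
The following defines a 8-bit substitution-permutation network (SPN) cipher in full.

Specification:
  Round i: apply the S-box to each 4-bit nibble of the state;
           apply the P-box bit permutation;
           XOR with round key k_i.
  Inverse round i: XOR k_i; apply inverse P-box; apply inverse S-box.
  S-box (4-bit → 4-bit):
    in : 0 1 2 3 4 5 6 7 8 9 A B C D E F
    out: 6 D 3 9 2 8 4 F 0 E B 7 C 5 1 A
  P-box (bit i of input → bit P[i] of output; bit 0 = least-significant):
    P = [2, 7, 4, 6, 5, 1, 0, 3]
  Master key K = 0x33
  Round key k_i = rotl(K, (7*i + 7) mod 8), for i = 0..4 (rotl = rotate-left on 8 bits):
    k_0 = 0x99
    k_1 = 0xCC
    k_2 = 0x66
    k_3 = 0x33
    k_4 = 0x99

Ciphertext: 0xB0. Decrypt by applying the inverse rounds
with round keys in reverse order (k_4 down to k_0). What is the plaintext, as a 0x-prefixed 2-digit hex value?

s_0 = ciphertext = 0xB0
s_1 = InvRound(s_0, k_4) = 0x18
s_2 = InvRound(s_1, k_3) = 0x78
s_3 = InvRound(s_2, k_2) = 0xFD
s_4 = InvRound(s_3, k_1) = 0xD6
s_5 = InvRound(s_4, k_0) = 0x93

0x93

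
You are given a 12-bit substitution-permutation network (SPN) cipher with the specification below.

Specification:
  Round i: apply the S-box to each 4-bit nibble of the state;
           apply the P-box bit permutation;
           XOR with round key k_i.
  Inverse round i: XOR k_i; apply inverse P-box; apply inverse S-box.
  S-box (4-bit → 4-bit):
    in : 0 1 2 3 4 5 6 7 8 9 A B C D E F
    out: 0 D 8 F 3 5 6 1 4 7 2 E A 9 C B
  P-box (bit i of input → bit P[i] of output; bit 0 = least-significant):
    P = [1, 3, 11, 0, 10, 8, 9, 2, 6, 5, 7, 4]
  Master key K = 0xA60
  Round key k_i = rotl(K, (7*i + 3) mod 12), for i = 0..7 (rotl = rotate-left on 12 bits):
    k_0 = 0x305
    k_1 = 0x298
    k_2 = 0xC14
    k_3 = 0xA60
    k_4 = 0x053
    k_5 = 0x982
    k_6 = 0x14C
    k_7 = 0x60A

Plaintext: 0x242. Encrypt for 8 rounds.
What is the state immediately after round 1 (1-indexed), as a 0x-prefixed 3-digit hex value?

s_0 = plaintext = 0x242
s_1 = Round(s_0, k_0) = 0x614
s_2 = Round(s_1, k_1) = 0x436
s_3 = Round(s_2, k_2) = 0x378
s_4 = Round(s_3, k_3) = 0x690
s_5 = Round(s_4, k_4) = 0x7F3
s_6 = Round(s_5, k_5) = 0x4CD
s_7 = Round(s_6, k_6) = 0x02B
s_8 = Round(s_7, k_7) = 0xE07

0x614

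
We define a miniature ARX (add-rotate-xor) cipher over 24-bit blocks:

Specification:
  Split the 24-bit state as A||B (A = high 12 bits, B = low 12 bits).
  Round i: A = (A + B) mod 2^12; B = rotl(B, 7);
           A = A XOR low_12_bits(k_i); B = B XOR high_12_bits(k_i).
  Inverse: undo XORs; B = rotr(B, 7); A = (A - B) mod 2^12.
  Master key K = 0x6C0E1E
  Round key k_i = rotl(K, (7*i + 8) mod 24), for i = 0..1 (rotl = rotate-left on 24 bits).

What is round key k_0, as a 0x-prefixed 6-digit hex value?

0x0E1E6C

K = 0x6C0E1E
k_0 = rotl(K, (7*0+8) mod 24) = rotl(K, 8) = 0x0E1E6C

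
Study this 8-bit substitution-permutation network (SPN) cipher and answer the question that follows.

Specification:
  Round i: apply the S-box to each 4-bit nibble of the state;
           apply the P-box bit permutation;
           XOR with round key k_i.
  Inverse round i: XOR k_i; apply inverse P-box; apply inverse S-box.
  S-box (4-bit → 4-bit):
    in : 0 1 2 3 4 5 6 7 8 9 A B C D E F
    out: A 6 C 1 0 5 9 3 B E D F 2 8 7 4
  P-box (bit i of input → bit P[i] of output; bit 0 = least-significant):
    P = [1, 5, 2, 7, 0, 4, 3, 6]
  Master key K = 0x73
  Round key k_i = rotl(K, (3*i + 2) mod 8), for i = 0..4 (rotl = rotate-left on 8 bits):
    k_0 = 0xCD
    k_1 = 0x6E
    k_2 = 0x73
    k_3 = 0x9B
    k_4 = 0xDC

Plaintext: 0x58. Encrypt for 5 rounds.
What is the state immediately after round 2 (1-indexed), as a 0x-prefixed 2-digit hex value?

0xAD

s_0 = plaintext = 0x58
s_1 = Round(s_0, k_0) = 0x66
s_2 = Round(s_1, k_1) = 0xAD
s_3 = Round(s_2, k_2) = 0xBA
s_4 = Round(s_3, k_3) = 0x44
s_5 = Round(s_4, k_4) = 0xDC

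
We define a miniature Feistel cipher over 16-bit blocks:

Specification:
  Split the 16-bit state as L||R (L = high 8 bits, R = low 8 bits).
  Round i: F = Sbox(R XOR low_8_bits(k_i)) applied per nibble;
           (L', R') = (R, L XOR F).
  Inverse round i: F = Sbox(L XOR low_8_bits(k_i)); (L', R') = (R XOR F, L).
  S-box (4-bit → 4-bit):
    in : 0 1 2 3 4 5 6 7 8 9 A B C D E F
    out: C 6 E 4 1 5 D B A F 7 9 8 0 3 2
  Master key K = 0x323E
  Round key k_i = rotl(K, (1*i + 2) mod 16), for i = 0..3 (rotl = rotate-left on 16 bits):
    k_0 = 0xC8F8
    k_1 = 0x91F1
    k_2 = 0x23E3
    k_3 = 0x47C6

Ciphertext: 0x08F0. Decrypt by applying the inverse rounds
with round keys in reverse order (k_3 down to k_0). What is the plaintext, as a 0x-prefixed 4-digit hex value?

s_0 = ciphertext = 0x08F0
s_1 = InvRound(s_0, k_3) = 0x7308
s_2 = InvRound(s_1, k_2) = 0xF473
s_3 = InvRound(s_2, k_1) = 0xB6F4
s_4 = InvRound(s_3, k_0) = 0xE7B6

0xE7B6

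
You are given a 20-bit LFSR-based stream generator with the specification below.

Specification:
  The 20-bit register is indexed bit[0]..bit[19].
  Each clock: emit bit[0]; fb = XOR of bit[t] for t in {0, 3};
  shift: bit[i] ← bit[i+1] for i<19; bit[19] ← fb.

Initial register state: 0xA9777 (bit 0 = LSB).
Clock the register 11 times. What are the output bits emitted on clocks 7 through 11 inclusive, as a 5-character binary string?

reg_0 = 0xA9777
clock 1: out=1, reg = 0xD4BBB
clock 2: out=1, reg = 0x6A5DD
clock 3: out=1, reg = 0x352EE
clock 4: out=0, reg = 0x9A977
clock 5: out=1, reg = 0xCD4BB
clock 6: out=1, reg = 0x66A5D
clock 7: out=1, reg = 0x3352E
clock 8: out=0, reg = 0x99A97
clock 9: out=1, reg = 0xCCD4B
clock 10: out=1, reg = 0x666A5
clock 11: out=1, reg = 0xB3352

10111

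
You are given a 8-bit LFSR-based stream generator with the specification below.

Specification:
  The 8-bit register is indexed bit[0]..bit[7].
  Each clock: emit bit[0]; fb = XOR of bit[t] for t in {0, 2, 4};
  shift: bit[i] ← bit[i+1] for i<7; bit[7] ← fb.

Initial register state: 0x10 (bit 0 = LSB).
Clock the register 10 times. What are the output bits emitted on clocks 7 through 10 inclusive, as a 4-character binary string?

0010

reg_0 = 0x10
clock 1: out=0, reg = 0x88
clock 2: out=0, reg = 0x44
clock 3: out=0, reg = 0xA2
clock 4: out=0, reg = 0x51
clock 5: out=1, reg = 0x28
clock 6: out=0, reg = 0x14
clock 7: out=0, reg = 0x0A
clock 8: out=0, reg = 0x05
clock 9: out=1, reg = 0x02
clock 10: out=0, reg = 0x01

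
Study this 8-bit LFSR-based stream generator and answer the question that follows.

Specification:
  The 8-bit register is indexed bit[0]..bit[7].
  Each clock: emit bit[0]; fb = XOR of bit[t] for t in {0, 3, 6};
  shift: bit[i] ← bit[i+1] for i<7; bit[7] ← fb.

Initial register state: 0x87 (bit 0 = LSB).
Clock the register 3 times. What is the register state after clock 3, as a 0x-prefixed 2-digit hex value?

0x30

reg_0 = 0x87
clock 1: out=1, reg = 0xC3
clock 2: out=1, reg = 0x61
clock 3: out=1, reg = 0x30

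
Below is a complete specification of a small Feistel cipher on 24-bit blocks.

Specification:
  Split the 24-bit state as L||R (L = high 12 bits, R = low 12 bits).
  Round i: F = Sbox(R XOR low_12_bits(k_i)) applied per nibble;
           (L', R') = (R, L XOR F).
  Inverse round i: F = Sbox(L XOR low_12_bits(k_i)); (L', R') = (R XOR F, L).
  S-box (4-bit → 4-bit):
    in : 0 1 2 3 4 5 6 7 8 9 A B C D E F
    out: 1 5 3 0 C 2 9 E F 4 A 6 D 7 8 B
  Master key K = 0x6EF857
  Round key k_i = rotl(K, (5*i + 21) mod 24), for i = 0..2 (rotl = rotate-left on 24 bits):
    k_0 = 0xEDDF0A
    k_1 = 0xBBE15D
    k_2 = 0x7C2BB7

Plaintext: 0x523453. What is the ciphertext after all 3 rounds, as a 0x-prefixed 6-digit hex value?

s_0 = plaintext = 0x523453
s_1 = Round(s_0, k_0) = 0x453307
s_2 = Round(s_1, k_1) = 0x307779
s_3 = Round(s_2, k_2) = 0x779EDF

0x779EDF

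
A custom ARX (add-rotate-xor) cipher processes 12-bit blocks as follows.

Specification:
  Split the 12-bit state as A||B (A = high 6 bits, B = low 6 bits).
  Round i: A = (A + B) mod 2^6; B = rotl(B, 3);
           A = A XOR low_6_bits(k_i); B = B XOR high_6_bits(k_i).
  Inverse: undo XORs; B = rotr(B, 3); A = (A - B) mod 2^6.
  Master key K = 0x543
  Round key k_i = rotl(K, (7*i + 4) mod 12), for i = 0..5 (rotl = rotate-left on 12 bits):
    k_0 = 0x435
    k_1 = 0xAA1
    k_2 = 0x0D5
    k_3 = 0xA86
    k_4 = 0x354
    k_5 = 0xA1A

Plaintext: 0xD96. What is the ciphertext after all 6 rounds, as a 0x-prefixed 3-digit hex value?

s_0 = plaintext = 0xD96
s_1 = Round(s_0, k_0) = 0xE62
s_2 = Round(s_1, k_1) = 0xEBE
s_3 = Round(s_2, k_2) = 0xB74
s_4 = Round(s_3, k_3) = 0x9CC
s_5 = Round(s_4, k_4) = 0x9EC
s_6 = Round(s_5, k_5) = 0x24D

0x24D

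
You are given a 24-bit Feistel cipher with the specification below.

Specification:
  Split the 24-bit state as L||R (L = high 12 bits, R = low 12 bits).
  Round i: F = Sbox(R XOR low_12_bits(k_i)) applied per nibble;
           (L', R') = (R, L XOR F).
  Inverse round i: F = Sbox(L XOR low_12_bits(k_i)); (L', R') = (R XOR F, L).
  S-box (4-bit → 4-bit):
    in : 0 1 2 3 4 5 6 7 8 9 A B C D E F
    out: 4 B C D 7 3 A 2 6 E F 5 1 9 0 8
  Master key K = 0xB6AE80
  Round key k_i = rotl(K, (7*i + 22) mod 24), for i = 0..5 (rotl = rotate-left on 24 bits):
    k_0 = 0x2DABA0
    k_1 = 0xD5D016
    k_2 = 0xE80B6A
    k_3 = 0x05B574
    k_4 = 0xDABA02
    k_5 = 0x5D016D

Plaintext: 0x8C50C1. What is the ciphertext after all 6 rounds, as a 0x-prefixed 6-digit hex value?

s_0 = plaintext = 0x8C50C1
s_1 = Round(s_0, k_0) = 0x0C1D6E
s_2 = Round(s_1, k_1) = 0xD6E9E7
s_3 = Round(s_2, k_2) = 0x9E7107
s_4 = Round(s_3, k_3) = 0x107ECA
s_5 = Round(s_4, k_4) = 0xECA611
s_6 = Round(s_5, k_5) = 0x611CEB

0x611CEB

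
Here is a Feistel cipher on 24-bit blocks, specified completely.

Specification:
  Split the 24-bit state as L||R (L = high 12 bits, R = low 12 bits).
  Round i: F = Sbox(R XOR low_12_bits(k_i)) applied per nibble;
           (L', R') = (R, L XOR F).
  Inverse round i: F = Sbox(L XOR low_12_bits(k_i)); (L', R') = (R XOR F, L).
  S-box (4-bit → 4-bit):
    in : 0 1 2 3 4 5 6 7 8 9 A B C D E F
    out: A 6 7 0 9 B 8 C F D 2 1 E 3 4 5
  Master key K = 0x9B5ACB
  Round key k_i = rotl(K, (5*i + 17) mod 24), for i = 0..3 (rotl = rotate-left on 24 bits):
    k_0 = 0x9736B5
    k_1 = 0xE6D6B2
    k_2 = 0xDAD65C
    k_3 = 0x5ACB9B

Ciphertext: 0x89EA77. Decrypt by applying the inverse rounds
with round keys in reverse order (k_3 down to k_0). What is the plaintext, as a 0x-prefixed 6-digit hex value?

s_0 = ciphertext = 0x89EA77
s_1 = InvRound(s_0, k_3) = 0xADC89E
s_2 = InvRound(s_1, k_2) = 0x664ADC
s_3 = InvRound(s_2, k_1) = 0x0E4664
s_4 = InvRound(s_3, k_0) = 0xED20E4

0xED20E4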